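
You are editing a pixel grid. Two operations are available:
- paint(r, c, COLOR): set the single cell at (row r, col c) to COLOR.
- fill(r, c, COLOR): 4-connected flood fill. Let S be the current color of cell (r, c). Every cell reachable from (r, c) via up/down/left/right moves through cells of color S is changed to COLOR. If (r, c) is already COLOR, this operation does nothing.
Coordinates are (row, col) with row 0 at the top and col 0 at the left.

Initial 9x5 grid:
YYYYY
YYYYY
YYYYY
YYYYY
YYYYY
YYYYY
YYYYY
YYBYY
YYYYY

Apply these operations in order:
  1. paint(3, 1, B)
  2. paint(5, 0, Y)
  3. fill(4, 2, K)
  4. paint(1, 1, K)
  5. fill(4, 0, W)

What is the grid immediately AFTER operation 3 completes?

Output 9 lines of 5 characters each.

After op 1 paint(3,1,B):
YYYYY
YYYYY
YYYYY
YBYYY
YYYYY
YYYYY
YYYYY
YYBYY
YYYYY
After op 2 paint(5,0,Y):
YYYYY
YYYYY
YYYYY
YBYYY
YYYYY
YYYYY
YYYYY
YYBYY
YYYYY
After op 3 fill(4,2,K) [43 cells changed]:
KKKKK
KKKKK
KKKKK
KBKKK
KKKKK
KKKKK
KKKKK
KKBKK
KKKKK

Answer: KKKKK
KKKKK
KKKKK
KBKKK
KKKKK
KKKKK
KKKKK
KKBKK
KKKKK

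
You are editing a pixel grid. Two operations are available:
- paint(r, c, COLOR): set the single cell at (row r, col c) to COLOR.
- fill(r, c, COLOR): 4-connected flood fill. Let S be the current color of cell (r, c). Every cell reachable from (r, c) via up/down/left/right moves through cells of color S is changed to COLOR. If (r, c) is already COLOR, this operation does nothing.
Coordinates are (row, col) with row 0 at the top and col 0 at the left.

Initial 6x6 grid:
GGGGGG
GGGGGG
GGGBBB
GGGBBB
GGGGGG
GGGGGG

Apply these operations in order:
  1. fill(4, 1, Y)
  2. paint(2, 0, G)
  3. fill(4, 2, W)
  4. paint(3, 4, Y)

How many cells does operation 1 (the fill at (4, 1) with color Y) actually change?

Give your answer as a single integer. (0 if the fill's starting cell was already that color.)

Answer: 30

Derivation:
After op 1 fill(4,1,Y) [30 cells changed]:
YYYYYY
YYYYYY
YYYBBB
YYYBBB
YYYYYY
YYYYYY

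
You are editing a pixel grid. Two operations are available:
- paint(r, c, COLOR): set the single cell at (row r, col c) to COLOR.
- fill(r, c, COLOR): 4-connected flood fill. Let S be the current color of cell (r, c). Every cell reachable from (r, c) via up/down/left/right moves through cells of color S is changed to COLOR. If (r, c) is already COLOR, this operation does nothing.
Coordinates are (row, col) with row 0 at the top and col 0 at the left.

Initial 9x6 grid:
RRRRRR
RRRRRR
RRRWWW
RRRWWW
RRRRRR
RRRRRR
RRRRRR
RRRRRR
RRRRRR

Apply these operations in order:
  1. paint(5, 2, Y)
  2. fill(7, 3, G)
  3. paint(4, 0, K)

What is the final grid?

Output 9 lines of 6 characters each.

After op 1 paint(5,2,Y):
RRRRRR
RRRRRR
RRRWWW
RRRWWW
RRRRRR
RRYRRR
RRRRRR
RRRRRR
RRRRRR
After op 2 fill(7,3,G) [47 cells changed]:
GGGGGG
GGGGGG
GGGWWW
GGGWWW
GGGGGG
GGYGGG
GGGGGG
GGGGGG
GGGGGG
After op 3 paint(4,0,K):
GGGGGG
GGGGGG
GGGWWW
GGGWWW
KGGGGG
GGYGGG
GGGGGG
GGGGGG
GGGGGG

Answer: GGGGGG
GGGGGG
GGGWWW
GGGWWW
KGGGGG
GGYGGG
GGGGGG
GGGGGG
GGGGGG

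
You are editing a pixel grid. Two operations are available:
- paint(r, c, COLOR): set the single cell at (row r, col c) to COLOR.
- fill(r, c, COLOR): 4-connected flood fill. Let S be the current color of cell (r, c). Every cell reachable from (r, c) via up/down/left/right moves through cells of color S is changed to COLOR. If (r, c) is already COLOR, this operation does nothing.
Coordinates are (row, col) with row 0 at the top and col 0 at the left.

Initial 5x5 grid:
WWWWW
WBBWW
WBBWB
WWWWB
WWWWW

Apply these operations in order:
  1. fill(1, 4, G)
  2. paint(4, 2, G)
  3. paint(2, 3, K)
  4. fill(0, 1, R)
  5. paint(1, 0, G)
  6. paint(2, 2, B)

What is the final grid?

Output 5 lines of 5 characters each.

After op 1 fill(1,4,G) [19 cells changed]:
GGGGG
GBBGG
GBBGB
GGGGB
GGGGG
After op 2 paint(4,2,G):
GGGGG
GBBGG
GBBGB
GGGGB
GGGGG
After op 3 paint(2,3,K):
GGGGG
GBBGG
GBBKB
GGGGB
GGGGG
After op 4 fill(0,1,R) [18 cells changed]:
RRRRR
RBBRR
RBBKB
RRRRB
RRRRR
After op 5 paint(1,0,G):
RRRRR
GBBRR
RBBKB
RRRRB
RRRRR
After op 6 paint(2,2,B):
RRRRR
GBBRR
RBBKB
RRRRB
RRRRR

Answer: RRRRR
GBBRR
RBBKB
RRRRB
RRRRR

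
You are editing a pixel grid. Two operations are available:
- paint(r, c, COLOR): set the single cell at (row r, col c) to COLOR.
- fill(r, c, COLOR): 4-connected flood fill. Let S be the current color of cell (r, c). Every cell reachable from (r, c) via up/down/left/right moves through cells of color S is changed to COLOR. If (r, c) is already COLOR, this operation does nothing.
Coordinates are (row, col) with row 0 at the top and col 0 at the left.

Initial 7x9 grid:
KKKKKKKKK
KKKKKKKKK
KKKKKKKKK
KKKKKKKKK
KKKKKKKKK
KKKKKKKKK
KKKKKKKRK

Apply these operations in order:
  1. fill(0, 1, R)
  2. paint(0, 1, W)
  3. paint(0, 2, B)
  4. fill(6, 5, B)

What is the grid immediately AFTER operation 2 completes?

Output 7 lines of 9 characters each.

After op 1 fill(0,1,R) [62 cells changed]:
RRRRRRRRR
RRRRRRRRR
RRRRRRRRR
RRRRRRRRR
RRRRRRRRR
RRRRRRRRR
RRRRRRRRR
After op 2 paint(0,1,W):
RWRRRRRRR
RRRRRRRRR
RRRRRRRRR
RRRRRRRRR
RRRRRRRRR
RRRRRRRRR
RRRRRRRRR

Answer: RWRRRRRRR
RRRRRRRRR
RRRRRRRRR
RRRRRRRRR
RRRRRRRRR
RRRRRRRRR
RRRRRRRRR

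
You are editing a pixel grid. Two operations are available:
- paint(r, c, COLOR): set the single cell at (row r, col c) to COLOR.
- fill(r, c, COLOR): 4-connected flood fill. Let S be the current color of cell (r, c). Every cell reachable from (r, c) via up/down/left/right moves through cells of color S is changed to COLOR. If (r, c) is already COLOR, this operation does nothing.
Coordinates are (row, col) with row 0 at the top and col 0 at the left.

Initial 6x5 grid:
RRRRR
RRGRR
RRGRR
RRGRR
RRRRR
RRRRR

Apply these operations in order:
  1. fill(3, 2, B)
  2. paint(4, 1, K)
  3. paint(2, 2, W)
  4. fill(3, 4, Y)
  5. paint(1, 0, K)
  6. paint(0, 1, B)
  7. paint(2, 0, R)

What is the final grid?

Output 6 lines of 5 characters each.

Answer: YBYYY
KYBYY
RYWYY
YYBYY
YKYYY
YYYYY

Derivation:
After op 1 fill(3,2,B) [3 cells changed]:
RRRRR
RRBRR
RRBRR
RRBRR
RRRRR
RRRRR
After op 2 paint(4,1,K):
RRRRR
RRBRR
RRBRR
RRBRR
RKRRR
RRRRR
After op 3 paint(2,2,W):
RRRRR
RRBRR
RRWRR
RRBRR
RKRRR
RRRRR
After op 4 fill(3,4,Y) [26 cells changed]:
YYYYY
YYBYY
YYWYY
YYBYY
YKYYY
YYYYY
After op 5 paint(1,0,K):
YYYYY
KYBYY
YYWYY
YYBYY
YKYYY
YYYYY
After op 6 paint(0,1,B):
YBYYY
KYBYY
YYWYY
YYBYY
YKYYY
YYYYY
After op 7 paint(2,0,R):
YBYYY
KYBYY
RYWYY
YYBYY
YKYYY
YYYYY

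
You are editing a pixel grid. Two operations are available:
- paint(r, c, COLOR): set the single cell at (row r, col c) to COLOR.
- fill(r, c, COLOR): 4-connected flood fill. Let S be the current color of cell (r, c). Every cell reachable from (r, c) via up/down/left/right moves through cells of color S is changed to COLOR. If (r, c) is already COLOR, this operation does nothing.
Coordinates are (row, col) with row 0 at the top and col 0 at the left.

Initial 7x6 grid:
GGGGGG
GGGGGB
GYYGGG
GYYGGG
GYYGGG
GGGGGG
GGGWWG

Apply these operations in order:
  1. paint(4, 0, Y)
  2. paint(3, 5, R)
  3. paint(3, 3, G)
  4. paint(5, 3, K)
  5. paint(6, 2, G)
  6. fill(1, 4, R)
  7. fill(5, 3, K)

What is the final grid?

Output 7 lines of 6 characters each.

Answer: RRRRRR
RRRRRB
RYYRRR
RYYRRR
YYYRRR
GGGKRR
GGGWWR

Derivation:
After op 1 paint(4,0,Y):
GGGGGG
GGGGGB
GYYGGG
GYYGGG
YYYGGG
GGGGGG
GGGWWG
After op 2 paint(3,5,R):
GGGGGG
GGGGGB
GYYGGG
GYYGGR
YYYGGG
GGGGGG
GGGWWG
After op 3 paint(3,3,G):
GGGGGG
GGGGGB
GYYGGG
GYYGGR
YYYGGG
GGGGGG
GGGWWG
After op 4 paint(5,3,K):
GGGGGG
GGGGGB
GYYGGG
GYYGGR
YYYGGG
GGGKGG
GGGWWG
After op 5 paint(6,2,G):
GGGGGG
GGGGGB
GYYGGG
GYYGGR
YYYGGG
GGGKGG
GGGWWG
After op 6 fill(1,4,R) [24 cells changed]:
RRRRRR
RRRRRB
RYYRRR
RYYRRR
YYYRRR
GGGKRR
GGGWWR
After op 7 fill(5,3,K) [0 cells changed]:
RRRRRR
RRRRRB
RYYRRR
RYYRRR
YYYRRR
GGGKRR
GGGWWR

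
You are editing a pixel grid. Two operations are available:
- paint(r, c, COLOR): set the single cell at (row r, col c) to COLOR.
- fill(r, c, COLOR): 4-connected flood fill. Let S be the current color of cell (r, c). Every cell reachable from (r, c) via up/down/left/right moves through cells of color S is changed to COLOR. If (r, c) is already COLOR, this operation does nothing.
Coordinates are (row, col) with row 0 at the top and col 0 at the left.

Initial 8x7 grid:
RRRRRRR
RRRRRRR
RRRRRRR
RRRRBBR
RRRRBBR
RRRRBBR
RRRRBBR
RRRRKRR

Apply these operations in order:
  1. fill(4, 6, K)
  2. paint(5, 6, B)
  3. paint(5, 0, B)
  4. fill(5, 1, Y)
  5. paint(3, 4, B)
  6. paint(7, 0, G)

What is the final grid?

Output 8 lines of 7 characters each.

After op 1 fill(4,6,K) [47 cells changed]:
KKKKKKK
KKKKKKK
KKKKKKK
KKKKBBK
KKKKBBK
KKKKBBK
KKKKBBK
KKKKKKK
After op 2 paint(5,6,B):
KKKKKKK
KKKKKKK
KKKKKKK
KKKKBBK
KKKKBBK
KKKKBBB
KKKKBBK
KKKKKKK
After op 3 paint(5,0,B):
KKKKKKK
KKKKKKK
KKKKKKK
KKKKBBK
KKKKBBK
BKKKBBB
KKKKBBK
KKKKKKK
After op 4 fill(5,1,Y) [46 cells changed]:
YYYYYYY
YYYYYYY
YYYYYYY
YYYYBBY
YYYYBBY
BYYYBBB
YYYYBBY
YYYYYYY
After op 5 paint(3,4,B):
YYYYYYY
YYYYYYY
YYYYYYY
YYYYBBY
YYYYBBY
BYYYBBB
YYYYBBY
YYYYYYY
After op 6 paint(7,0,G):
YYYYYYY
YYYYYYY
YYYYYYY
YYYYBBY
YYYYBBY
BYYYBBB
YYYYBBY
GYYYYYY

Answer: YYYYYYY
YYYYYYY
YYYYYYY
YYYYBBY
YYYYBBY
BYYYBBB
YYYYBBY
GYYYYYY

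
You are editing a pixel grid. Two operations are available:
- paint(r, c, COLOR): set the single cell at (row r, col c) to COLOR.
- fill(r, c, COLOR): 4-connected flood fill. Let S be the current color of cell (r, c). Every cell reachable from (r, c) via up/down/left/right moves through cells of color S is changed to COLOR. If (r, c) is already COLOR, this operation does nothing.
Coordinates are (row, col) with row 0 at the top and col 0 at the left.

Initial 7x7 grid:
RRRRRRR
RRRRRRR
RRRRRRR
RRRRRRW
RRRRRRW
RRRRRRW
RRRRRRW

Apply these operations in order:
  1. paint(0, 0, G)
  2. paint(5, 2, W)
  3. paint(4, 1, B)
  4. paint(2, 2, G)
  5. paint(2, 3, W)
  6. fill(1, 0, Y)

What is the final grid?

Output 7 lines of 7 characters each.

After op 1 paint(0,0,G):
GRRRRRR
RRRRRRR
RRRRRRR
RRRRRRW
RRRRRRW
RRRRRRW
RRRRRRW
After op 2 paint(5,2,W):
GRRRRRR
RRRRRRR
RRRRRRR
RRRRRRW
RRRRRRW
RRWRRRW
RRRRRRW
After op 3 paint(4,1,B):
GRRRRRR
RRRRRRR
RRRRRRR
RRRRRRW
RBRRRRW
RRWRRRW
RRRRRRW
After op 4 paint(2,2,G):
GRRRRRR
RRRRRRR
RRGRRRR
RRRRRRW
RBRRRRW
RRWRRRW
RRRRRRW
After op 5 paint(2,3,W):
GRRRRRR
RRRRRRR
RRGWRRR
RRRRRRW
RBRRRRW
RRWRRRW
RRRRRRW
After op 6 fill(1,0,Y) [40 cells changed]:
GYYYYYY
YYYYYYY
YYGWYYY
YYYYYYW
YBYYYYW
YYWYYYW
YYYYYYW

Answer: GYYYYYY
YYYYYYY
YYGWYYY
YYYYYYW
YBYYYYW
YYWYYYW
YYYYYYW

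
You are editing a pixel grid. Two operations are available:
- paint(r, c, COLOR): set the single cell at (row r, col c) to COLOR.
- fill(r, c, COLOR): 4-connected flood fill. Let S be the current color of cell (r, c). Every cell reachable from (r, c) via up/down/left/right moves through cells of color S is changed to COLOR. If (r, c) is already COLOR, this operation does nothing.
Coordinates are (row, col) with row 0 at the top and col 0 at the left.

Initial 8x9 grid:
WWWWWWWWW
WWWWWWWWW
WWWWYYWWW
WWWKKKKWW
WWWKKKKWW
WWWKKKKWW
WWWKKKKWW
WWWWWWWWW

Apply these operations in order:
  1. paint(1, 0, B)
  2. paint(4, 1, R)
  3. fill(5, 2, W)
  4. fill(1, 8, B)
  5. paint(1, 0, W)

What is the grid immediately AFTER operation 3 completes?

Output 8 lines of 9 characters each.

After op 1 paint(1,0,B):
WWWWWWWWW
BWWWWWWWW
WWWWYYWWW
WWWKKKKWW
WWWKKKKWW
WWWKKKKWW
WWWKKKKWW
WWWWWWWWW
After op 2 paint(4,1,R):
WWWWWWWWW
BWWWWWWWW
WWWWYYWWW
WWWKKKKWW
WRWKKKKWW
WWWKKKKWW
WWWKKKKWW
WWWWWWWWW
After op 3 fill(5,2,W) [0 cells changed]:
WWWWWWWWW
BWWWWWWWW
WWWWYYWWW
WWWKKKKWW
WRWKKKKWW
WWWKKKKWW
WWWKKKKWW
WWWWWWWWW

Answer: WWWWWWWWW
BWWWWWWWW
WWWWYYWWW
WWWKKKKWW
WRWKKKKWW
WWWKKKKWW
WWWKKKKWW
WWWWWWWWW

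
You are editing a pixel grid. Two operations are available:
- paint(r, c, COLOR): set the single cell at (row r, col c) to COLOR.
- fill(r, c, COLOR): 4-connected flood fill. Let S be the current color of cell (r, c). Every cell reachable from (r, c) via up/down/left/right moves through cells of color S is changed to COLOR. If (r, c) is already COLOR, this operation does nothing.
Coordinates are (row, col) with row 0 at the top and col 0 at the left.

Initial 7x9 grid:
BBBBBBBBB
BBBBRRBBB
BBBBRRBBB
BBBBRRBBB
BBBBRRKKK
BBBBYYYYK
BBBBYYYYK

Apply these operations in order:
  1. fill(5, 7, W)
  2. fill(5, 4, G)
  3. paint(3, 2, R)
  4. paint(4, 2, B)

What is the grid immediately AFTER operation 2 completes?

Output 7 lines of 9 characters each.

Answer: BBBBBBBBB
BBBBRRBBB
BBBBRRBBB
BBBBRRBBB
BBBBRRKKK
BBBBGGGGK
BBBBGGGGK

Derivation:
After op 1 fill(5,7,W) [8 cells changed]:
BBBBBBBBB
BBBBRRBBB
BBBBRRBBB
BBBBRRBBB
BBBBRRKKK
BBBBWWWWK
BBBBWWWWK
After op 2 fill(5,4,G) [8 cells changed]:
BBBBBBBBB
BBBBRRBBB
BBBBRRBBB
BBBBRRBBB
BBBBRRKKK
BBBBGGGGK
BBBBGGGGK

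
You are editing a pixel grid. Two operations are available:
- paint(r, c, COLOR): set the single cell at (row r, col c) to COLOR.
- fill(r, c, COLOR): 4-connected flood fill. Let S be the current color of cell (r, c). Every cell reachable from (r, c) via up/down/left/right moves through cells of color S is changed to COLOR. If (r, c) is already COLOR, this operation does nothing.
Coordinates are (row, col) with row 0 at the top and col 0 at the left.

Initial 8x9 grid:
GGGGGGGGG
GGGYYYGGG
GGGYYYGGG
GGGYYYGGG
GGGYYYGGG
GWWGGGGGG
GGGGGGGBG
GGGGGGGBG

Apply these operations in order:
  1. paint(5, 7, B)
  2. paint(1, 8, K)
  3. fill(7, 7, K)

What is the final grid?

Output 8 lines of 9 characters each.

Answer: GGGGGGGGG
GGGYYYGGK
GGGYYYGGG
GGGYYYGGG
GGGYYYGGG
GWWGGGGKG
GGGGGGGKG
GGGGGGGKG

Derivation:
After op 1 paint(5,7,B):
GGGGGGGGG
GGGYYYGGG
GGGYYYGGG
GGGYYYGGG
GGGYYYGGG
GWWGGGGBG
GGGGGGGBG
GGGGGGGBG
After op 2 paint(1,8,K):
GGGGGGGGG
GGGYYYGGK
GGGYYYGGG
GGGYYYGGG
GGGYYYGGG
GWWGGGGBG
GGGGGGGBG
GGGGGGGBG
After op 3 fill(7,7,K) [3 cells changed]:
GGGGGGGGG
GGGYYYGGK
GGGYYYGGG
GGGYYYGGG
GGGYYYGGG
GWWGGGGKG
GGGGGGGKG
GGGGGGGKG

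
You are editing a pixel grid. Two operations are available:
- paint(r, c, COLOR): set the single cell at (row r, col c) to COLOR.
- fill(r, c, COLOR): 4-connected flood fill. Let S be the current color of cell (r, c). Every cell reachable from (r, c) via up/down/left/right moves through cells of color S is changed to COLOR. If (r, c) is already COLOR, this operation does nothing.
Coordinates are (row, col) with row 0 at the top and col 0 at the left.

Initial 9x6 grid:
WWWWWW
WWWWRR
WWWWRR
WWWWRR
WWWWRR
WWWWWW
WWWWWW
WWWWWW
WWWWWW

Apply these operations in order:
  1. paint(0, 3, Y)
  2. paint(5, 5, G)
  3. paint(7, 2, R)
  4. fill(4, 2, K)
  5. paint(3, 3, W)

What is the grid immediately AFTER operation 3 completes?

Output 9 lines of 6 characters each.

After op 1 paint(0,3,Y):
WWWYWW
WWWWRR
WWWWRR
WWWWRR
WWWWRR
WWWWWW
WWWWWW
WWWWWW
WWWWWW
After op 2 paint(5,5,G):
WWWYWW
WWWWRR
WWWWRR
WWWWRR
WWWWRR
WWWWWG
WWWWWW
WWWWWW
WWWWWW
After op 3 paint(7,2,R):
WWWYWW
WWWWRR
WWWWRR
WWWWRR
WWWWRR
WWWWWG
WWWWWW
WWRWWW
WWWWWW

Answer: WWWYWW
WWWWRR
WWWWRR
WWWWRR
WWWWRR
WWWWWG
WWWWWW
WWRWWW
WWWWWW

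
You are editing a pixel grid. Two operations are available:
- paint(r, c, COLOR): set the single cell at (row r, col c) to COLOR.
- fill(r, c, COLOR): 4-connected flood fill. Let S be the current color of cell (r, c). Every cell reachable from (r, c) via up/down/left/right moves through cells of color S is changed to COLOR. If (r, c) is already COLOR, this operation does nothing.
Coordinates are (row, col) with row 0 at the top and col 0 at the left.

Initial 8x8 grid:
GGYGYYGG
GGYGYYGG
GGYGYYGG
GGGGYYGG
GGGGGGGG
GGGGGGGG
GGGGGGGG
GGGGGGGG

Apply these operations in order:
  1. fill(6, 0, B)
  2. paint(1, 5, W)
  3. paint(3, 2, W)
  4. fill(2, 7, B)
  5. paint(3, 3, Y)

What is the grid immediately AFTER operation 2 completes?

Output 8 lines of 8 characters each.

Answer: BBYBYYBB
BBYBYWBB
BBYBYYBB
BBBBYYBB
BBBBBBBB
BBBBBBBB
BBBBBBBB
BBBBBBBB

Derivation:
After op 1 fill(6,0,B) [53 cells changed]:
BBYBYYBB
BBYBYYBB
BBYBYYBB
BBBBYYBB
BBBBBBBB
BBBBBBBB
BBBBBBBB
BBBBBBBB
After op 2 paint(1,5,W):
BBYBYYBB
BBYBYWBB
BBYBYYBB
BBBBYYBB
BBBBBBBB
BBBBBBBB
BBBBBBBB
BBBBBBBB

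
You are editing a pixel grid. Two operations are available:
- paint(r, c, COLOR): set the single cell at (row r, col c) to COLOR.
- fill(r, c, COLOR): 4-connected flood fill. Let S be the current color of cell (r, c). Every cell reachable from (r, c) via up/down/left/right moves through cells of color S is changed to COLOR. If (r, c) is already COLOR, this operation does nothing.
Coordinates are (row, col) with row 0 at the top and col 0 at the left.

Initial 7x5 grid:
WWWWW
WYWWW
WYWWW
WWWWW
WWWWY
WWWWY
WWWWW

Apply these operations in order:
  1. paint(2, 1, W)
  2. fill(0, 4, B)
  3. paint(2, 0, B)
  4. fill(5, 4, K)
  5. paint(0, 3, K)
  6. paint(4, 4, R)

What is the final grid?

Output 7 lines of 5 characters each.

After op 1 paint(2,1,W):
WWWWW
WYWWW
WWWWW
WWWWW
WWWWY
WWWWY
WWWWW
After op 2 fill(0,4,B) [32 cells changed]:
BBBBB
BYBBB
BBBBB
BBBBB
BBBBY
BBBBY
BBBBB
After op 3 paint(2,0,B):
BBBBB
BYBBB
BBBBB
BBBBB
BBBBY
BBBBY
BBBBB
After op 4 fill(5,4,K) [2 cells changed]:
BBBBB
BYBBB
BBBBB
BBBBB
BBBBK
BBBBK
BBBBB
After op 5 paint(0,3,K):
BBBKB
BYBBB
BBBBB
BBBBB
BBBBK
BBBBK
BBBBB
After op 6 paint(4,4,R):
BBBKB
BYBBB
BBBBB
BBBBB
BBBBR
BBBBK
BBBBB

Answer: BBBKB
BYBBB
BBBBB
BBBBB
BBBBR
BBBBK
BBBBB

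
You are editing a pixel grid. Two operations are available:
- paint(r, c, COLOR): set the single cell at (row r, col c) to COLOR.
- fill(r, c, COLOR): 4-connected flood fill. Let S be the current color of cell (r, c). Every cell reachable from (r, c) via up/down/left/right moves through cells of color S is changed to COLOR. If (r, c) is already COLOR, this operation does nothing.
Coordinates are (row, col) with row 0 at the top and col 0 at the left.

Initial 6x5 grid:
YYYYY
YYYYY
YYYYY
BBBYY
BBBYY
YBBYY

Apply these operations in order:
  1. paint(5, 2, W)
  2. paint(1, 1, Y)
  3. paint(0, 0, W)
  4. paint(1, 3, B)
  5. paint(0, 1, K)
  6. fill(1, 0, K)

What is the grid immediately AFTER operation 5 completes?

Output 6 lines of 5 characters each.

After op 1 paint(5,2,W):
YYYYY
YYYYY
YYYYY
BBBYY
BBBYY
YBWYY
After op 2 paint(1,1,Y):
YYYYY
YYYYY
YYYYY
BBBYY
BBBYY
YBWYY
After op 3 paint(0,0,W):
WYYYY
YYYYY
YYYYY
BBBYY
BBBYY
YBWYY
After op 4 paint(1,3,B):
WYYYY
YYYBY
YYYYY
BBBYY
BBBYY
YBWYY
After op 5 paint(0,1,K):
WKYYY
YYYBY
YYYYY
BBBYY
BBBYY
YBWYY

Answer: WKYYY
YYYBY
YYYYY
BBBYY
BBBYY
YBWYY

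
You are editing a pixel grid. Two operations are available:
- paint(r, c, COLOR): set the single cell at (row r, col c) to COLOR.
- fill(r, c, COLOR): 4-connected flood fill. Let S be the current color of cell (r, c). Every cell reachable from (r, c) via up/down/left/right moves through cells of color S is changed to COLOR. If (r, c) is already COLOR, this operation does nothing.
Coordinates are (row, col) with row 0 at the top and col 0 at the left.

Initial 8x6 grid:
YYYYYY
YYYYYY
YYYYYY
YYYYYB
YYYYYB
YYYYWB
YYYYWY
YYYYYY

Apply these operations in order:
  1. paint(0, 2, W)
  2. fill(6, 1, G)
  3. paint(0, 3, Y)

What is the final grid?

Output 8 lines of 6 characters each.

Answer: GGWYGG
GGGGGG
GGGGGG
GGGGGB
GGGGGB
GGGGWB
GGGGWG
GGGGGG

Derivation:
After op 1 paint(0,2,W):
YYWYYY
YYYYYY
YYYYYY
YYYYYB
YYYYYB
YYYYWB
YYYYWY
YYYYYY
After op 2 fill(6,1,G) [42 cells changed]:
GGWGGG
GGGGGG
GGGGGG
GGGGGB
GGGGGB
GGGGWB
GGGGWG
GGGGGG
After op 3 paint(0,3,Y):
GGWYGG
GGGGGG
GGGGGG
GGGGGB
GGGGGB
GGGGWB
GGGGWG
GGGGGG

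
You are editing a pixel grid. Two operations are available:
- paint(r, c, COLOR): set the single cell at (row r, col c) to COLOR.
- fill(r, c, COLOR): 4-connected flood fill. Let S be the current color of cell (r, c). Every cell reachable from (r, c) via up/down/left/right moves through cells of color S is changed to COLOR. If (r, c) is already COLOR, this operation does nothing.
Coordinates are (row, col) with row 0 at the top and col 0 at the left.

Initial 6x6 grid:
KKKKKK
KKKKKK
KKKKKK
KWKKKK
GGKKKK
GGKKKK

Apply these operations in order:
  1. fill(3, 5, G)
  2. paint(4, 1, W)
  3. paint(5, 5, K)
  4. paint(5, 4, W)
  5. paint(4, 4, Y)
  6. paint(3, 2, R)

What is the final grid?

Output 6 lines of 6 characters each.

After op 1 fill(3,5,G) [31 cells changed]:
GGGGGG
GGGGGG
GGGGGG
GWGGGG
GGGGGG
GGGGGG
After op 2 paint(4,1,W):
GGGGGG
GGGGGG
GGGGGG
GWGGGG
GWGGGG
GGGGGG
After op 3 paint(5,5,K):
GGGGGG
GGGGGG
GGGGGG
GWGGGG
GWGGGG
GGGGGK
After op 4 paint(5,4,W):
GGGGGG
GGGGGG
GGGGGG
GWGGGG
GWGGGG
GGGGWK
After op 5 paint(4,4,Y):
GGGGGG
GGGGGG
GGGGGG
GWGGGG
GWGGYG
GGGGWK
After op 6 paint(3,2,R):
GGGGGG
GGGGGG
GGGGGG
GWRGGG
GWGGYG
GGGGWK

Answer: GGGGGG
GGGGGG
GGGGGG
GWRGGG
GWGGYG
GGGGWK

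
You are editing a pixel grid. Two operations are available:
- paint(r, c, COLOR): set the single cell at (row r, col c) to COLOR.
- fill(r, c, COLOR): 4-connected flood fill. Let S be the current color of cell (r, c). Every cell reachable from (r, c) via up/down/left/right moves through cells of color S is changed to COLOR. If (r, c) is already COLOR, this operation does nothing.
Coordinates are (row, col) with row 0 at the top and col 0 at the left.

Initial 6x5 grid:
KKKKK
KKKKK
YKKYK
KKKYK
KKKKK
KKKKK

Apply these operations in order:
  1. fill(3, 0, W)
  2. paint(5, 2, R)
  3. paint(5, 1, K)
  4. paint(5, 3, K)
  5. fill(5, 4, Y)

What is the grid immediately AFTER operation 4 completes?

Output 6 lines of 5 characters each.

Answer: WWWWW
WWWWW
YWWYW
WWWYW
WWWWW
WKRKW

Derivation:
After op 1 fill(3,0,W) [27 cells changed]:
WWWWW
WWWWW
YWWYW
WWWYW
WWWWW
WWWWW
After op 2 paint(5,2,R):
WWWWW
WWWWW
YWWYW
WWWYW
WWWWW
WWRWW
After op 3 paint(5,1,K):
WWWWW
WWWWW
YWWYW
WWWYW
WWWWW
WKRWW
After op 4 paint(5,3,K):
WWWWW
WWWWW
YWWYW
WWWYW
WWWWW
WKRKW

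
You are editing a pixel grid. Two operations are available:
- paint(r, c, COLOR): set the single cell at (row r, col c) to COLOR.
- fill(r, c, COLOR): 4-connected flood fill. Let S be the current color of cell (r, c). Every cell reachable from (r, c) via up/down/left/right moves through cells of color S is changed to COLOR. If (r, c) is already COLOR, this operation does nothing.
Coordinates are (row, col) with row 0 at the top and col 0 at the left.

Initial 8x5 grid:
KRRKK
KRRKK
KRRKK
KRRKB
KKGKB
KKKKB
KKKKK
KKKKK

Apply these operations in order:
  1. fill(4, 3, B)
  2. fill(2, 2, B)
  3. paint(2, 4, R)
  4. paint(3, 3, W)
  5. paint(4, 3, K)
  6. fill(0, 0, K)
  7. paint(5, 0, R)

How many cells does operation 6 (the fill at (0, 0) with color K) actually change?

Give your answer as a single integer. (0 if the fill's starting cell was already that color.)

Answer: 36

Derivation:
After op 1 fill(4,3,B) [28 cells changed]:
BRRBB
BRRBB
BRRBB
BRRBB
BBGBB
BBBBB
BBBBB
BBBBB
After op 2 fill(2,2,B) [8 cells changed]:
BBBBB
BBBBB
BBBBB
BBBBB
BBGBB
BBBBB
BBBBB
BBBBB
After op 3 paint(2,4,R):
BBBBB
BBBBB
BBBBR
BBBBB
BBGBB
BBBBB
BBBBB
BBBBB
After op 4 paint(3,3,W):
BBBBB
BBBBB
BBBBR
BBBWB
BBGBB
BBBBB
BBBBB
BBBBB
After op 5 paint(4,3,K):
BBBBB
BBBBB
BBBBR
BBBWB
BBGKB
BBBBB
BBBBB
BBBBB
After op 6 fill(0,0,K) [36 cells changed]:
KKKKK
KKKKK
KKKKR
KKKWK
KKGKK
KKKKK
KKKKK
KKKKK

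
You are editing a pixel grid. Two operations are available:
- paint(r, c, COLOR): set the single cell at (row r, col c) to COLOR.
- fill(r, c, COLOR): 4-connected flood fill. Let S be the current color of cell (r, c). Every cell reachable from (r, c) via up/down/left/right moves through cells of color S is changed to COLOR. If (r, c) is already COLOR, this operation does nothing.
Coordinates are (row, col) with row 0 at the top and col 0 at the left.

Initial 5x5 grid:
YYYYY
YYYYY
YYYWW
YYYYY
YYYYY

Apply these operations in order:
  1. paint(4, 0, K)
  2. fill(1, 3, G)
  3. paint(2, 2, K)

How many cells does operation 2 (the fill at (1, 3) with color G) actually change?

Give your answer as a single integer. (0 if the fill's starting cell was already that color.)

After op 1 paint(4,0,K):
YYYYY
YYYYY
YYYWW
YYYYY
KYYYY
After op 2 fill(1,3,G) [22 cells changed]:
GGGGG
GGGGG
GGGWW
GGGGG
KGGGG

Answer: 22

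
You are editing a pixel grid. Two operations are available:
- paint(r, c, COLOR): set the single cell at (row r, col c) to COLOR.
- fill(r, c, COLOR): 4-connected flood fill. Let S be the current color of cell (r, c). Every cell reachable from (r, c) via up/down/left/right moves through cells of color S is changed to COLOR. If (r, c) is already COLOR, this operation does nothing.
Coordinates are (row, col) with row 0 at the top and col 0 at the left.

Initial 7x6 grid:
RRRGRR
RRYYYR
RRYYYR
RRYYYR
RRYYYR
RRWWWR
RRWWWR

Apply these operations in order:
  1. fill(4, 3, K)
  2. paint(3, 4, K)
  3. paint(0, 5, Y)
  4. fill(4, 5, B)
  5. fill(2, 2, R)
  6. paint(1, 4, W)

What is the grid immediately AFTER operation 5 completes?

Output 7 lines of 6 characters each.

Answer: RRRGRY
RRRRRB
RRRRRB
RRRRRB
RRRRRB
RRWWWB
RRWWWB

Derivation:
After op 1 fill(4,3,K) [12 cells changed]:
RRRGRR
RRKKKR
RRKKKR
RRKKKR
RRKKKR
RRWWWR
RRWWWR
After op 2 paint(3,4,K):
RRRGRR
RRKKKR
RRKKKR
RRKKKR
RRKKKR
RRWWWR
RRWWWR
After op 3 paint(0,5,Y):
RRRGRY
RRKKKR
RRKKKR
RRKKKR
RRKKKR
RRWWWR
RRWWWR
After op 4 fill(4,5,B) [6 cells changed]:
RRRGRY
RRKKKB
RRKKKB
RRKKKB
RRKKKB
RRWWWB
RRWWWB
After op 5 fill(2,2,R) [12 cells changed]:
RRRGRY
RRRRRB
RRRRRB
RRRRRB
RRRRRB
RRWWWB
RRWWWB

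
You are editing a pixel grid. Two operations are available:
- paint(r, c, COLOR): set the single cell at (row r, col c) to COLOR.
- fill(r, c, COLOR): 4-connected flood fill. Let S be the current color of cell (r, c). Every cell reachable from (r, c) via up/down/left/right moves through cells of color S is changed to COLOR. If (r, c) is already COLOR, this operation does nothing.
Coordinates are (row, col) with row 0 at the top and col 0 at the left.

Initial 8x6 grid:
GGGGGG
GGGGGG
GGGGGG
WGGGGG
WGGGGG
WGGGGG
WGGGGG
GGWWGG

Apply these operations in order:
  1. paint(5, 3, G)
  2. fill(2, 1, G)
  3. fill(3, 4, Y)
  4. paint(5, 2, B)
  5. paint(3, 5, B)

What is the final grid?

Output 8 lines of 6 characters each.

Answer: YYYYYY
YYYYYY
YYYYYY
WYYYYB
WYYYYY
WYBYYY
WYYYYY
YYWWYY

Derivation:
After op 1 paint(5,3,G):
GGGGGG
GGGGGG
GGGGGG
WGGGGG
WGGGGG
WGGGGG
WGGGGG
GGWWGG
After op 2 fill(2,1,G) [0 cells changed]:
GGGGGG
GGGGGG
GGGGGG
WGGGGG
WGGGGG
WGGGGG
WGGGGG
GGWWGG
After op 3 fill(3,4,Y) [42 cells changed]:
YYYYYY
YYYYYY
YYYYYY
WYYYYY
WYYYYY
WYYYYY
WYYYYY
YYWWYY
After op 4 paint(5,2,B):
YYYYYY
YYYYYY
YYYYYY
WYYYYY
WYYYYY
WYBYYY
WYYYYY
YYWWYY
After op 5 paint(3,5,B):
YYYYYY
YYYYYY
YYYYYY
WYYYYB
WYYYYY
WYBYYY
WYYYYY
YYWWYY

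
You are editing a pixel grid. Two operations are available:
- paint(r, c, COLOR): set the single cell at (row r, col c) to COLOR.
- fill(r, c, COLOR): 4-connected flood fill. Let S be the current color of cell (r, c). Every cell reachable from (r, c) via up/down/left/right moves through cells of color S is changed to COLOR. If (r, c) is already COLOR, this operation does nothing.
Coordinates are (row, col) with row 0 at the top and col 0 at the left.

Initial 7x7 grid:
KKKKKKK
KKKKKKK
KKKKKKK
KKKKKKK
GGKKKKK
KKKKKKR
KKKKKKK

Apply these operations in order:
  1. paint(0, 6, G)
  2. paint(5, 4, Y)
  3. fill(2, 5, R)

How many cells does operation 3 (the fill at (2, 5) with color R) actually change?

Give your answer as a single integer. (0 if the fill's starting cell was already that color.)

After op 1 paint(0,6,G):
KKKKKKG
KKKKKKK
KKKKKKK
KKKKKKK
GGKKKKK
KKKKKKR
KKKKKKK
After op 2 paint(5,4,Y):
KKKKKKG
KKKKKKK
KKKKKKK
KKKKKKK
GGKKKKK
KKKKYKR
KKKKKKK
After op 3 fill(2,5,R) [44 cells changed]:
RRRRRRG
RRRRRRR
RRRRRRR
RRRRRRR
GGRRRRR
RRRRYRR
RRRRRRR

Answer: 44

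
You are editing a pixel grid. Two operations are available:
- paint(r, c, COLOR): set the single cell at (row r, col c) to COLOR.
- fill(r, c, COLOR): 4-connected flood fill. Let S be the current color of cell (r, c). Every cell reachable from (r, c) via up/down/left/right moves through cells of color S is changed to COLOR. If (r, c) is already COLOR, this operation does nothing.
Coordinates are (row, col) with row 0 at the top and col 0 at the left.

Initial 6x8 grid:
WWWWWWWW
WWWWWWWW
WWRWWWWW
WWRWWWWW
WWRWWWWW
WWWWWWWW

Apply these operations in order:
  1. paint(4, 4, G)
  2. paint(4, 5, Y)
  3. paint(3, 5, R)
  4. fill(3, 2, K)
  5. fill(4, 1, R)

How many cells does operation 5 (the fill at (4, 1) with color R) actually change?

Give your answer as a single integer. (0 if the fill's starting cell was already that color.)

After op 1 paint(4,4,G):
WWWWWWWW
WWWWWWWW
WWRWWWWW
WWRWWWWW
WWRWGWWW
WWWWWWWW
After op 2 paint(4,5,Y):
WWWWWWWW
WWWWWWWW
WWRWWWWW
WWRWWWWW
WWRWGYWW
WWWWWWWW
After op 3 paint(3,5,R):
WWWWWWWW
WWWWWWWW
WWRWWWWW
WWRWWRWW
WWRWGYWW
WWWWWWWW
After op 4 fill(3,2,K) [3 cells changed]:
WWWWWWWW
WWWWWWWW
WWKWWWWW
WWKWWRWW
WWKWGYWW
WWWWWWWW
After op 5 fill(4,1,R) [42 cells changed]:
RRRRRRRR
RRRRRRRR
RRKRRRRR
RRKRRRRR
RRKRGYRR
RRRRRRRR

Answer: 42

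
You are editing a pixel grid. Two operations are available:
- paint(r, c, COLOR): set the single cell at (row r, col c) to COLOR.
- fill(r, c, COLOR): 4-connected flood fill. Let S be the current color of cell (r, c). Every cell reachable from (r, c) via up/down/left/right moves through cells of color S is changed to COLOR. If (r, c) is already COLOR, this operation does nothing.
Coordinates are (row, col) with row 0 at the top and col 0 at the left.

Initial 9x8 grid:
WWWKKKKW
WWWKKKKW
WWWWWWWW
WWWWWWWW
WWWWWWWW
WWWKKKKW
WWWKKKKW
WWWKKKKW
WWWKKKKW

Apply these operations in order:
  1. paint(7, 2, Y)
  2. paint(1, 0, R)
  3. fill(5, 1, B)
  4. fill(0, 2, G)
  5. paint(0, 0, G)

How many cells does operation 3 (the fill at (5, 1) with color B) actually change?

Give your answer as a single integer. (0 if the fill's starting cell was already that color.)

After op 1 paint(7,2,Y):
WWWKKKKW
WWWKKKKW
WWWWWWWW
WWWWWWWW
WWWWWWWW
WWWKKKKW
WWWKKKKW
WWYKKKKW
WWWKKKKW
After op 2 paint(1,0,R):
WWWKKKKW
RWWKKKKW
WWWWWWWW
WWWWWWWW
WWWWWWWW
WWWKKKKW
WWWKKKKW
WWYKKKKW
WWWKKKKW
After op 3 fill(5,1,B) [46 cells changed]:
BBBKKKKB
RBBKKKKB
BBBBBBBB
BBBBBBBB
BBBBBBBB
BBBKKKKB
BBBKKKKB
BBYKKKKB
BBBKKKKB

Answer: 46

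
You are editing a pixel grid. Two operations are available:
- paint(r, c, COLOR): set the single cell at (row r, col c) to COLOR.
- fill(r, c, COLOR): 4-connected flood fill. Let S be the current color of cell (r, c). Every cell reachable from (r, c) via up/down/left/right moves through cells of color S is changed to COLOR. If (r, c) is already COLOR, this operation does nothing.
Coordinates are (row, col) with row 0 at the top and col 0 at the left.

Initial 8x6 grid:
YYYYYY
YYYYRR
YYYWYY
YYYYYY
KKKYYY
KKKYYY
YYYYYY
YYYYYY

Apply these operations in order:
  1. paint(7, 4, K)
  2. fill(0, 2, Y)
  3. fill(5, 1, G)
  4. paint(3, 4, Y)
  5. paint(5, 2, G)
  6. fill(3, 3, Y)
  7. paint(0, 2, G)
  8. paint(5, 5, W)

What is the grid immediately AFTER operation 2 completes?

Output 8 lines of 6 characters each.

Answer: YYYYYY
YYYYRR
YYYWYY
YYYYYY
KKKYYY
KKKYYY
YYYYYY
YYYYKY

Derivation:
After op 1 paint(7,4,K):
YYYYYY
YYYYRR
YYYWYY
YYYYYY
KKKYYY
KKKYYY
YYYYYY
YYYYKY
After op 2 fill(0,2,Y) [0 cells changed]:
YYYYYY
YYYYRR
YYYWYY
YYYYYY
KKKYYY
KKKYYY
YYYYYY
YYYYKY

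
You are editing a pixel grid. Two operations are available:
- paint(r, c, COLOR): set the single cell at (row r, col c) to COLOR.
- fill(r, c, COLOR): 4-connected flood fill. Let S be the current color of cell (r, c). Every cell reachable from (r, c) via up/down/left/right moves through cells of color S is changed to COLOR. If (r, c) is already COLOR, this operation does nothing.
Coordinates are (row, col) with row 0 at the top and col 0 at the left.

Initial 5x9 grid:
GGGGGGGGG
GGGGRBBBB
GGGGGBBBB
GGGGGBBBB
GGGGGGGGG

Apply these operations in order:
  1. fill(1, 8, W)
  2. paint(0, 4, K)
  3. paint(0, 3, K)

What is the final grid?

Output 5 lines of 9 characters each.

Answer: GGGKKGGGG
GGGGRWWWW
GGGGGWWWW
GGGGGWWWW
GGGGGGGGG

Derivation:
After op 1 fill(1,8,W) [12 cells changed]:
GGGGGGGGG
GGGGRWWWW
GGGGGWWWW
GGGGGWWWW
GGGGGGGGG
After op 2 paint(0,4,K):
GGGGKGGGG
GGGGRWWWW
GGGGGWWWW
GGGGGWWWW
GGGGGGGGG
After op 3 paint(0,3,K):
GGGKKGGGG
GGGGRWWWW
GGGGGWWWW
GGGGGWWWW
GGGGGGGGG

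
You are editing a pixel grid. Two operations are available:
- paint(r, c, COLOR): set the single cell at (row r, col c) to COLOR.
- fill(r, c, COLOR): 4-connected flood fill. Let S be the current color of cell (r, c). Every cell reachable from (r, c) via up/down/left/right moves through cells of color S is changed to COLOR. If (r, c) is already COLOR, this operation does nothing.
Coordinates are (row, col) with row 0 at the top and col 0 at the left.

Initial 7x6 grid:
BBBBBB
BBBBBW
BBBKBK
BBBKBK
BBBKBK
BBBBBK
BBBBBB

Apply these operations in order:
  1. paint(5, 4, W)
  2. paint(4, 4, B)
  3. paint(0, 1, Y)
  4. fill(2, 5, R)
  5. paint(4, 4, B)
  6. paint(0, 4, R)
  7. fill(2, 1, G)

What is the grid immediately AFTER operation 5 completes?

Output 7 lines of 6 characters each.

Answer: BYBBBB
BBBBBW
BBBKBR
BBBKBR
BBBKBR
BBBBWR
BBBBBB

Derivation:
After op 1 paint(5,4,W):
BBBBBB
BBBBBW
BBBKBK
BBBKBK
BBBKBK
BBBBWK
BBBBBB
After op 2 paint(4,4,B):
BBBBBB
BBBBBW
BBBKBK
BBBKBK
BBBKBK
BBBBWK
BBBBBB
After op 3 paint(0,1,Y):
BYBBBB
BBBBBW
BBBKBK
BBBKBK
BBBKBK
BBBBWK
BBBBBB
After op 4 fill(2,5,R) [4 cells changed]:
BYBBBB
BBBBBW
BBBKBR
BBBKBR
BBBKBR
BBBBWR
BBBBBB
After op 5 paint(4,4,B):
BYBBBB
BBBBBW
BBBKBR
BBBKBR
BBBKBR
BBBBWR
BBBBBB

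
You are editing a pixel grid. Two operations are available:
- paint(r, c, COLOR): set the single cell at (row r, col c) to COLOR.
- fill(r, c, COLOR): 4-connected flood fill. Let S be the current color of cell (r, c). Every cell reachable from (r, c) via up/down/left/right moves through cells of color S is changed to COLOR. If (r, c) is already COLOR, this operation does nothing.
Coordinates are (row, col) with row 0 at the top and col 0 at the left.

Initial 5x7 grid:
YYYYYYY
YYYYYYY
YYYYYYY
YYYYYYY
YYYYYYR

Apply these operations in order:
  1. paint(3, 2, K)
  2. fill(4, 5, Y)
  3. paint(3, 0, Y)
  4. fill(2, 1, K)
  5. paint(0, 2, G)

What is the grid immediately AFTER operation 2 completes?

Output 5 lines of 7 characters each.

After op 1 paint(3,2,K):
YYYYYYY
YYYYYYY
YYYYYYY
YYKYYYY
YYYYYYR
After op 2 fill(4,5,Y) [0 cells changed]:
YYYYYYY
YYYYYYY
YYYYYYY
YYKYYYY
YYYYYYR

Answer: YYYYYYY
YYYYYYY
YYYYYYY
YYKYYYY
YYYYYYR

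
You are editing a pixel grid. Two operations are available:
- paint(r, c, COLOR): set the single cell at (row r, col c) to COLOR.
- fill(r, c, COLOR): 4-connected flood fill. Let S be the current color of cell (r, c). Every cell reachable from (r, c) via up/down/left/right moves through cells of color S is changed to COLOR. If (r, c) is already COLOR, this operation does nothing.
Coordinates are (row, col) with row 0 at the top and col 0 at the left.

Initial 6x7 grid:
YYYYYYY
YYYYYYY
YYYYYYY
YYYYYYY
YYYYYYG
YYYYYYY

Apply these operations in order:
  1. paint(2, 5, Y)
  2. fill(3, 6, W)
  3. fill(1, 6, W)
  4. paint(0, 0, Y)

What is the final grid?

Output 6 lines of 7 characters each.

After op 1 paint(2,5,Y):
YYYYYYY
YYYYYYY
YYYYYYY
YYYYYYY
YYYYYYG
YYYYYYY
After op 2 fill(3,6,W) [41 cells changed]:
WWWWWWW
WWWWWWW
WWWWWWW
WWWWWWW
WWWWWWG
WWWWWWW
After op 3 fill(1,6,W) [0 cells changed]:
WWWWWWW
WWWWWWW
WWWWWWW
WWWWWWW
WWWWWWG
WWWWWWW
After op 4 paint(0,0,Y):
YWWWWWW
WWWWWWW
WWWWWWW
WWWWWWW
WWWWWWG
WWWWWWW

Answer: YWWWWWW
WWWWWWW
WWWWWWW
WWWWWWW
WWWWWWG
WWWWWWW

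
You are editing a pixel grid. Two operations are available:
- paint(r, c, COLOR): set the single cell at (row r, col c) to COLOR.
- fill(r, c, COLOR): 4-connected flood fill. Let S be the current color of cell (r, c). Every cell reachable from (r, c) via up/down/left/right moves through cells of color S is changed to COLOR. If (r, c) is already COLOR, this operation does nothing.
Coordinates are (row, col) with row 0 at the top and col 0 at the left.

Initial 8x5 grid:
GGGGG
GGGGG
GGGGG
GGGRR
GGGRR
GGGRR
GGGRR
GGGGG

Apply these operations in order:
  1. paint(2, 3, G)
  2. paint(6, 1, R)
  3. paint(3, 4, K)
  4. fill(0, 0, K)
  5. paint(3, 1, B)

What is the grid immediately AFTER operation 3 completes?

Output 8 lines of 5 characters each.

Answer: GGGGG
GGGGG
GGGGG
GGGRK
GGGRR
GGGRR
GRGRR
GGGGG

Derivation:
After op 1 paint(2,3,G):
GGGGG
GGGGG
GGGGG
GGGRR
GGGRR
GGGRR
GGGRR
GGGGG
After op 2 paint(6,1,R):
GGGGG
GGGGG
GGGGG
GGGRR
GGGRR
GGGRR
GRGRR
GGGGG
After op 3 paint(3,4,K):
GGGGG
GGGGG
GGGGG
GGGRK
GGGRR
GGGRR
GRGRR
GGGGG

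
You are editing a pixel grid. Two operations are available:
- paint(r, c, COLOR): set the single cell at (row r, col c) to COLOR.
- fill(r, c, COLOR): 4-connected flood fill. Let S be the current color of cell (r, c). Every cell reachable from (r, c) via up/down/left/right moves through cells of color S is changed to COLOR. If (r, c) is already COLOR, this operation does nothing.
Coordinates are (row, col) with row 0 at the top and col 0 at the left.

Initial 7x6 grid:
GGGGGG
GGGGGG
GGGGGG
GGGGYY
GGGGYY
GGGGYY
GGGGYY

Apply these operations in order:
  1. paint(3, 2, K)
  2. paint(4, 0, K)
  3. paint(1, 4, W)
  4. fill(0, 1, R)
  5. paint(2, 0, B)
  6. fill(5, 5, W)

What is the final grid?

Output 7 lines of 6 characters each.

Answer: RRRRRR
RRRRWR
BRRRRR
RRKRWW
KRRRWW
RRRRWW
RRRRWW

Derivation:
After op 1 paint(3,2,K):
GGGGGG
GGGGGG
GGGGGG
GGKGYY
GGGGYY
GGGGYY
GGGGYY
After op 2 paint(4,0,K):
GGGGGG
GGGGGG
GGGGGG
GGKGYY
KGGGYY
GGGGYY
GGGGYY
After op 3 paint(1,4,W):
GGGGGG
GGGGWG
GGGGGG
GGKGYY
KGGGYY
GGGGYY
GGGGYY
After op 4 fill(0,1,R) [31 cells changed]:
RRRRRR
RRRRWR
RRRRRR
RRKRYY
KRRRYY
RRRRYY
RRRRYY
After op 5 paint(2,0,B):
RRRRRR
RRRRWR
BRRRRR
RRKRYY
KRRRYY
RRRRYY
RRRRYY
After op 6 fill(5,5,W) [8 cells changed]:
RRRRRR
RRRRWR
BRRRRR
RRKRWW
KRRRWW
RRRRWW
RRRRWW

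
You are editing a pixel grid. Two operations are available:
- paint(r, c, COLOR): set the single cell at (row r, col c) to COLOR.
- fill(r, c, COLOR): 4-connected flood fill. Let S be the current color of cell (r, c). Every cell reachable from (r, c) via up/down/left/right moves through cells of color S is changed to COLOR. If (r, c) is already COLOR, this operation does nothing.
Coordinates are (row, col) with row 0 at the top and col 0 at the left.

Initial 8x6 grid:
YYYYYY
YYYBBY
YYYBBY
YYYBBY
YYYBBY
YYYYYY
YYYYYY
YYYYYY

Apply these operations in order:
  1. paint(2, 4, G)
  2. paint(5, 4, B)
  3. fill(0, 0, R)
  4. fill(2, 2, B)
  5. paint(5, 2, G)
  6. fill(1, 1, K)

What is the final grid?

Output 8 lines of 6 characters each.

Answer: KKKKKK
KKKKKK
KKKKGK
KKKKKK
KKKKKK
KKGKKK
KKKKKK
KKKKKK

Derivation:
After op 1 paint(2,4,G):
YYYYYY
YYYBBY
YYYBGY
YYYBBY
YYYBBY
YYYYYY
YYYYYY
YYYYYY
After op 2 paint(5,4,B):
YYYYYY
YYYBBY
YYYBGY
YYYBBY
YYYBBY
YYYYBY
YYYYYY
YYYYYY
After op 3 fill(0,0,R) [39 cells changed]:
RRRRRR
RRRBBR
RRRBGR
RRRBBR
RRRBBR
RRRRBR
RRRRRR
RRRRRR
After op 4 fill(2,2,B) [39 cells changed]:
BBBBBB
BBBBBB
BBBBGB
BBBBBB
BBBBBB
BBBBBB
BBBBBB
BBBBBB
After op 5 paint(5,2,G):
BBBBBB
BBBBBB
BBBBGB
BBBBBB
BBBBBB
BBGBBB
BBBBBB
BBBBBB
After op 6 fill(1,1,K) [46 cells changed]:
KKKKKK
KKKKKK
KKKKGK
KKKKKK
KKKKKK
KKGKKK
KKKKKK
KKKKKK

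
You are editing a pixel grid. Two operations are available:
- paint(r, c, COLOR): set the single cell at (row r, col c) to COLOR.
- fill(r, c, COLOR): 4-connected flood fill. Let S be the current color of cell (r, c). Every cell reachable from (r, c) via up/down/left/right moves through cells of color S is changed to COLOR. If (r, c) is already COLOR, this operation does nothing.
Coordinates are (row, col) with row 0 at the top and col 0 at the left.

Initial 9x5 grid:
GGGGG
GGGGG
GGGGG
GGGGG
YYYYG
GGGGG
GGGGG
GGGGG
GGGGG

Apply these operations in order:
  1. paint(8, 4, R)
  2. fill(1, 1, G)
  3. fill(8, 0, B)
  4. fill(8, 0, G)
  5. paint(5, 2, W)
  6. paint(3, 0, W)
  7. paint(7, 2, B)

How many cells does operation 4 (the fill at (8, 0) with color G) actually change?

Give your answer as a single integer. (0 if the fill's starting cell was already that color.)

Answer: 40

Derivation:
After op 1 paint(8,4,R):
GGGGG
GGGGG
GGGGG
GGGGG
YYYYG
GGGGG
GGGGG
GGGGG
GGGGR
After op 2 fill(1,1,G) [0 cells changed]:
GGGGG
GGGGG
GGGGG
GGGGG
YYYYG
GGGGG
GGGGG
GGGGG
GGGGR
After op 3 fill(8,0,B) [40 cells changed]:
BBBBB
BBBBB
BBBBB
BBBBB
YYYYB
BBBBB
BBBBB
BBBBB
BBBBR
After op 4 fill(8,0,G) [40 cells changed]:
GGGGG
GGGGG
GGGGG
GGGGG
YYYYG
GGGGG
GGGGG
GGGGG
GGGGR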